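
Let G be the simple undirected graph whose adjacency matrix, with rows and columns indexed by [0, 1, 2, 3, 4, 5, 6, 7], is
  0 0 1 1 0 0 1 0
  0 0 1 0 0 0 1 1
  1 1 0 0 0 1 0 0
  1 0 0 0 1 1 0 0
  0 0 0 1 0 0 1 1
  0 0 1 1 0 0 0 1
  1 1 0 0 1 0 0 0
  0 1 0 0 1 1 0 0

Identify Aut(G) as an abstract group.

Z_2^3 ⋊ S_3

G is 3-regular and bipartite on 2^3 = 8 vertices with girth 4; it is the hypercube graph Q_3. Aut(Q_3) consists of the signed permutations of the 3 coordinate axes: 3! permutations times 2^3 sign flips, so |Aut| = 2^3·3! = 48.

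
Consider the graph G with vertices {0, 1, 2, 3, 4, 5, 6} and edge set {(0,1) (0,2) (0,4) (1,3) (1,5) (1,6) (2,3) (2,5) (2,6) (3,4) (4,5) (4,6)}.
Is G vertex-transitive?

Automorphisms preserve degree, but G has vertices of degree 3 and vertices of degree 4; no automorphism maps one to the other, so G is not vertex-transitive.

No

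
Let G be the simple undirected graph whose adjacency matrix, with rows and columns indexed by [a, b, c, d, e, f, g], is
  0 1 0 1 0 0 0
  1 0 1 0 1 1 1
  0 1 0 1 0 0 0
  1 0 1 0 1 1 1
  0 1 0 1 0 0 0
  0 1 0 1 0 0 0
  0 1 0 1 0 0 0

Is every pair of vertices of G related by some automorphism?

No

Automorphisms preserve degree, but G has vertices of degree 2 and vertices of degree 5; no automorphism maps one to the other, so G is not vertex-transitive.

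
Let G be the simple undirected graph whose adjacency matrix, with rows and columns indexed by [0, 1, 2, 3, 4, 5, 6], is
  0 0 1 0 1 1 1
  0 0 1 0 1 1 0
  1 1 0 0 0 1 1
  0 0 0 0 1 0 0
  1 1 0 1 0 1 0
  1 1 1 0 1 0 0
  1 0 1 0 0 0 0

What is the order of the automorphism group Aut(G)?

1

Degrees alone do not determine every vertex (e.g. 0 and 2 both have degree 4), but their neighbour-degree multisets differ: N(0) has degrees [2, 4, 4, 4] while N(2) has degrees [2, 3, 4, 4]. Repeating this refinement separates all vertices, so the only automorphism is the identity.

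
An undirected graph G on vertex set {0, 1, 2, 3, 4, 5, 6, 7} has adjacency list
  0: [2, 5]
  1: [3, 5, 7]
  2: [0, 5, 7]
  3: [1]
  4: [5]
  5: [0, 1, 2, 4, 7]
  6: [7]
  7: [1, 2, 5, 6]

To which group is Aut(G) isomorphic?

Degrees alone do not determine every vertex (e.g. 1 and 2 both have degree 3), but their neighbour-degree multisets differ: N(1) has degrees [1, 4, 5] while N(2) has degrees [2, 4, 5]. Repeating this refinement separates all vertices, so the only automorphism is the identity.

the trivial group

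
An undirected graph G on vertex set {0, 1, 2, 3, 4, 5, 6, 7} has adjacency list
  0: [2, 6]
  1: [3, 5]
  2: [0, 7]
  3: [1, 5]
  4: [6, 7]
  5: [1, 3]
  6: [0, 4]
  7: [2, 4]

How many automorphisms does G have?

60

G has two connected components, {0, 2, 4, 6, 7} and {1, 3, 5}; each is 2-regular, so G = C_5 ⊔ C_3. The components are non-isomorphic (different sizes), so Aut(G) = Aut(C_3) × Aut(C_5) = D_3 × D_5 of order 6·10 = 60.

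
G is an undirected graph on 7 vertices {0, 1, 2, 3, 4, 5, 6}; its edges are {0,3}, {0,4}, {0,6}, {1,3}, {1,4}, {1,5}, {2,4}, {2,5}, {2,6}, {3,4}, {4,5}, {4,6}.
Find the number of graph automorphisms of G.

Vertex 4 is the unique vertex of degree 6; the remaining 6 vertices each have degree 3 and induce a cycle, so G is the wheel on 7 vertices with hub 4. With the hub fixed, the remaining symmetry is that of the rim cycle C_6, giving the dihedral group D_6.

12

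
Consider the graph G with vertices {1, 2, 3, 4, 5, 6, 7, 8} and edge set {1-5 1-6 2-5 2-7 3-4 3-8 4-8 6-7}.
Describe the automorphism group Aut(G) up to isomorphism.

G has two connected components, {1, 2, 5, 6, 7} and {3, 4, 8}; each is 2-regular, so G = C_5 ⊔ C_3. No automorphism exchanges components of different sizes, hence Aut(G) is the direct product D_3 × D_5, order 60.

D_3 × D_5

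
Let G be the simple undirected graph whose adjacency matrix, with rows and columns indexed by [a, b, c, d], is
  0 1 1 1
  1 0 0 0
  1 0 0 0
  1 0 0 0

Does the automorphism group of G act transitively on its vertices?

Vertex a is the only vertex of degree 3, so every automorphism fixes it; G is not vertex-transitive.

No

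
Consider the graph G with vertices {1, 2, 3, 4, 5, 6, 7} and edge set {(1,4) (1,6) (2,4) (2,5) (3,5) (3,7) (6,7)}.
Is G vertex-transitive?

Yes

G is 2-regular and connected on 7 vertices, i.e. the cycle C_7. C_7 has 7 rotations and 7 reflections, so Aut(C_7) ≅ D_7 of order 14. This group acts transitively on the 7 vertices.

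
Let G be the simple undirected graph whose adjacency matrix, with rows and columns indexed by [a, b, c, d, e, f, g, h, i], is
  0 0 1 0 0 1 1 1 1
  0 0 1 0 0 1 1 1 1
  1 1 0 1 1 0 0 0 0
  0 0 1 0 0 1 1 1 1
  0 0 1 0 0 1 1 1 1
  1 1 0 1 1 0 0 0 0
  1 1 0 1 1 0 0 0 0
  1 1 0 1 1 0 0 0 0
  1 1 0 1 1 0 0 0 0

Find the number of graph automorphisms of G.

The vertices split by degree into {a, b, d, e} (degree 5) and {c, f, g, h, i} (degree 4); every edge runs between the two parts, so G is the complete bipartite graph K_{4,5}. The parts have unequal sizes, so no automorphism swaps them; each part is permuted independently, giving S_5 × S_4 of order 5!·4! = 2880.

2880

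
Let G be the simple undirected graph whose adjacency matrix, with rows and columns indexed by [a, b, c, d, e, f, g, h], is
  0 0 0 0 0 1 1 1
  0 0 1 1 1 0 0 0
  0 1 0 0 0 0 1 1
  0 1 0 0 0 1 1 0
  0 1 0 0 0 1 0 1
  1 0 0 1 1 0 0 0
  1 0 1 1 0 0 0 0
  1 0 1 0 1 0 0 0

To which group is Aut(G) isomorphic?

G is 3-regular and bipartite on 2^3 = 8 vertices with girth 4; it is the hypercube graph Q_3. Aut(Q_3) consists of the signed permutations of the 3 coordinate axes: 3! permutations times 2^3 sign flips, so |Aut| = 2^3·3! = 48.

Z_2^3 ⋊ S_3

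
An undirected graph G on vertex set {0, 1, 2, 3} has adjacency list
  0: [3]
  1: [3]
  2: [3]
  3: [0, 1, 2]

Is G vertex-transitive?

Vertex 3 is the only vertex of degree 3, so every automorphism fixes it; G is not vertex-transitive.

No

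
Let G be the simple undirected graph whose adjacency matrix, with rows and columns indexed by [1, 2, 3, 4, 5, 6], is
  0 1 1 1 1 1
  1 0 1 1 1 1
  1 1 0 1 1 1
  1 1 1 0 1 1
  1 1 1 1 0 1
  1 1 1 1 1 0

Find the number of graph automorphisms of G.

Every vertex has degree 5, so G is the complete graph K_6. Every bijection on the vertex set is an automorphism of K_6; hence Aut(K_6) ≅ S_6, order 720.

720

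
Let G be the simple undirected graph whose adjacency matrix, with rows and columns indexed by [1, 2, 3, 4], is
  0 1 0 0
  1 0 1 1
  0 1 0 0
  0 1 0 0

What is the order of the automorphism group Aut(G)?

6

Vertex 2 has degree 3 and every other vertex has degree 1, so G is the star K_{1,3} with centre 2. The 3 leaves are pairwise interchangeable while the centre is fixed, giving Aut(G) = S_3.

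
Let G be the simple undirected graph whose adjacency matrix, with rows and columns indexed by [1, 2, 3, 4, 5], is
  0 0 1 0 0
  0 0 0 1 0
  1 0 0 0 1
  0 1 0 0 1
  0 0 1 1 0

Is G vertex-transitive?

No

Automorphisms preserve degree, but G has vertices of degree 1 and vertices of degree 2; no automorphism maps one to the other, so G is not vertex-transitive.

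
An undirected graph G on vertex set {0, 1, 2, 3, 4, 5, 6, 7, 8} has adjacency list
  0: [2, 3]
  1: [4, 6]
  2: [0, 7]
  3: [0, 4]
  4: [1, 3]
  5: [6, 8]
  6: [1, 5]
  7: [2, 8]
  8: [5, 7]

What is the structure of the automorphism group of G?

the dihedral group of order 18

G is 2-regular and connected on 9 vertices, i.e. the cycle C_9. C_9 has 9 rotations and 9 reflections, so Aut(C_9) ≅ D_9 of order 18.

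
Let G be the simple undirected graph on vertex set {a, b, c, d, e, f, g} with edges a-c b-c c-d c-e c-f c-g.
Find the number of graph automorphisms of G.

720

Vertex c has degree 6 and every other vertex has degree 1, so G is the star K_{1,6} with centre c. The 6 leaves are pairwise interchangeable while the centre is fixed, giving Aut(G) = S_6.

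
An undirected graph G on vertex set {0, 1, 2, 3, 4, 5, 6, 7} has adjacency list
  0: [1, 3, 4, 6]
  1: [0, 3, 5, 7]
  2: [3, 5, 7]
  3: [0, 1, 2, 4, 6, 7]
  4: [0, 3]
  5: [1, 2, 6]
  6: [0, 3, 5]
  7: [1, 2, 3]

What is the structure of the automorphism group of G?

The degree sequence is [4, 4, 3, 6, 2, 3, 3, 3]. Checking the degree-preserving permutations of the vertex set shows that none except the identity preserves every edge, so Aut(G) is trivial.

{e}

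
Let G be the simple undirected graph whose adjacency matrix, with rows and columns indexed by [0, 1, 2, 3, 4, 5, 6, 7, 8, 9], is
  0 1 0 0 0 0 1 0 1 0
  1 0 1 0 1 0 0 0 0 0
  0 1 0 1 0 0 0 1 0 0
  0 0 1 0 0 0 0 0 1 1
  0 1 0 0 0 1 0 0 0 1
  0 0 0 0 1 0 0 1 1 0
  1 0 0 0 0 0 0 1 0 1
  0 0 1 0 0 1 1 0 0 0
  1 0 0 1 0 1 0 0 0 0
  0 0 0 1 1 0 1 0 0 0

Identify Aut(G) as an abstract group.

the symmetric group S_5

G is 3-regular on 10 vertices with no triangles and no 4-cycles (girth 5): this is the Petersen graph. Viewing the Petersen graph as the Kneser graph K(5,2) — vertices are 2-subsets of {1,…,5}, edges join disjoint pairs — its automorphisms are exactly the permutations of the 5-element set, so Aut ≅ S_5 of order 120.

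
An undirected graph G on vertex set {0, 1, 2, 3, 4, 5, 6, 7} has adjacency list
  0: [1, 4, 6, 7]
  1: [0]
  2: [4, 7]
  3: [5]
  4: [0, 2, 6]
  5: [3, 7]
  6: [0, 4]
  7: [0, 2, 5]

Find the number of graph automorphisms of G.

1

The degree sequence is [4, 1, 2, 1, 3, 2, 2, 3]. Checking the degree-preserving permutations of the vertex set shows that none except the identity preserves every edge, so Aut(G) is trivial.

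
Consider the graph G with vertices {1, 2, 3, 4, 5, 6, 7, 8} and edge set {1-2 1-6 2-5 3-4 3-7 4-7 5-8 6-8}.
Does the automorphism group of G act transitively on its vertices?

No

G has two connected components, {1, 2, 5, 6, 8} and {3, 4, 7}; each is 2-regular, so G = C_5 ⊔ C_3. The orbit of 1 under Aut(G) is {1, 2, 5, 6, 8}, which does not contain 3, so G is not vertex-transitive.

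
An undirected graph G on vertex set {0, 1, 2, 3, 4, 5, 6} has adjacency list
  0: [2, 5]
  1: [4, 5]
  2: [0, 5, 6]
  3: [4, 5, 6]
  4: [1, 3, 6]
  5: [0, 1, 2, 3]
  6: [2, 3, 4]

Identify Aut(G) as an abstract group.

{e}

The degree sequence is [2, 2, 3, 3, 3, 4, 3]. Checking the degree-preserving permutations of the vertex set shows that none except the identity preserves every edge, so Aut(G) is trivial.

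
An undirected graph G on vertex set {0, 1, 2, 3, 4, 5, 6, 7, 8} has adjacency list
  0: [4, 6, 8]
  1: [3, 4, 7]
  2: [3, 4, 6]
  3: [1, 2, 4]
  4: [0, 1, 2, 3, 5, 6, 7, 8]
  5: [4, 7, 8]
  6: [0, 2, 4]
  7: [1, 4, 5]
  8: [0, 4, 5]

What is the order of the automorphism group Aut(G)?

16

Vertex 4 is the unique vertex of degree 8; the remaining 8 vertices each have degree 3 and induce a cycle, so G is the wheel on 9 vertices with hub 4. Every automorphism fixes the hub and acts on the rim 8-cycle, so Aut(G) ≅ Aut(C_8) = D_8 of order 16.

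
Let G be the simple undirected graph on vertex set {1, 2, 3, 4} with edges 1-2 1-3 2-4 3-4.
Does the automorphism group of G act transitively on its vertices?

Yes

G is 2-regular and bipartite on 2^2 = 4 vertices with girth 4; it is the hypercube graph Q_2. The symmetry group of the 2-cube is the hyperoctahedral group B_2 = Z_2 ≀ S_2, of order 2^2·2! = 8. Under this action every vertex can be carried to every other, so G is vertex-transitive.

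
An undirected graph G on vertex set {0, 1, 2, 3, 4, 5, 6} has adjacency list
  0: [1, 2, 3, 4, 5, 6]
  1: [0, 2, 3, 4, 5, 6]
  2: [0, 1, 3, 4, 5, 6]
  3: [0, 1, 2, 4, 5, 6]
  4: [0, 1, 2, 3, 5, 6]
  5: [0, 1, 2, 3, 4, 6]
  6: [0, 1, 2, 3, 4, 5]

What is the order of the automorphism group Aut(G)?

5040

All 7 vertices are pairwise adjacent: G = K_7. Every bijection on the vertex set is an automorphism of K_7; hence Aut(K_7) ≅ S_7, order 5040.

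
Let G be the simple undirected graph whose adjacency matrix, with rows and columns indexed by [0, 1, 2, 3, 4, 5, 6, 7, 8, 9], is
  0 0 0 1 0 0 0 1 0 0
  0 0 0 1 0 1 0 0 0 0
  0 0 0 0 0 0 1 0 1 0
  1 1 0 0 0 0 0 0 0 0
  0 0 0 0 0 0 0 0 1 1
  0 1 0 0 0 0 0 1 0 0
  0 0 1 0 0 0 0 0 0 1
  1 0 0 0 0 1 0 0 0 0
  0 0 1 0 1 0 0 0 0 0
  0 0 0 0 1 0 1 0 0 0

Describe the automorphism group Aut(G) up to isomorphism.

D_5 ≀ Z_2

G has two connected components, {2, 4, 6, 8, 9} and {0, 1, 3, 5, 7}; each is 2-regular, so G = C_5 ⊔ C_5. With two isomorphic components, Aut(G) = Aut(C_5) ≀ S_2 = (D_5 × D_5) ⋊ Z_2: permute each cycle by D_5, then optionally swap the two cycles. Order 2·(2·5)² = 200.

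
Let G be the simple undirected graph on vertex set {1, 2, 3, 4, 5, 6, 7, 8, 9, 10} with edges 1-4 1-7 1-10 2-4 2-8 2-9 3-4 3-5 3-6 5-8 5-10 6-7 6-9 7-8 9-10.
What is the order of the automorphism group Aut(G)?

G is 3-regular on 10 vertices with no triangles and no 4-cycles (girth 5): this is the Petersen graph. Viewing the Petersen graph as the Kneser graph K(5,2) — vertices are 2-subsets of {1,…,5}, edges join disjoint pairs — its automorphisms are exactly the permutations of the 5-element set, so Aut ≅ S_5 of order 120.

120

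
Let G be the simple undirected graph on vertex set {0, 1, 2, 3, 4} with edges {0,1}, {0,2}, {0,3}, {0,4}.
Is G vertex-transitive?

Vertex 0 is the only vertex of degree 4, so every automorphism fixes it; G is not vertex-transitive.

No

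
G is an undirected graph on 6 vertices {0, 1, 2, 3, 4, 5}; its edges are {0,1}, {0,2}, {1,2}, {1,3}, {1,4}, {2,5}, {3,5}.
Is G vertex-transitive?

Vertex 1 is the only vertex of degree 4, so every automorphism fixes it; G is not vertex-transitive.

No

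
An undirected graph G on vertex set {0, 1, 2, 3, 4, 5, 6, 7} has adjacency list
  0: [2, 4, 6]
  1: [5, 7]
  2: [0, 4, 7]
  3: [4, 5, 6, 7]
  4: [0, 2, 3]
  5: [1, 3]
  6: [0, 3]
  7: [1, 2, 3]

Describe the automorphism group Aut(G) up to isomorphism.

the trivial group

Degrees alone do not determine every vertex (e.g. 0 and 2 both have degree 3), but their neighbour-degree multisets differ: N(0) has degrees [2, 3, 3] while N(2) has degrees [3, 3, 3]. Repeating this refinement separates all vertices, so the only automorphism is the identity.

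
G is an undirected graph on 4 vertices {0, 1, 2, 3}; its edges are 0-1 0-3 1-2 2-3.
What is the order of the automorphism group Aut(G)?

G is 2-regular and connected on 4 vertices, i.e. the cycle C_4. C_4 has 4 rotations and 4 reflections, so Aut(C_4) ≅ D_4 of order 8.

8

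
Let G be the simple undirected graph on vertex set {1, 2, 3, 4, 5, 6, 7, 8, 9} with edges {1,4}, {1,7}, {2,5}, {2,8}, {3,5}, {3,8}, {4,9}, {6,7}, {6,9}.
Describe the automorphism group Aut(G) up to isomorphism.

G has two connected components, {1, 4, 6, 7, 9} and {2, 3, 5, 8}; each is 2-regular, so G = C_5 ⊔ C_4. No automorphism exchanges components of different sizes, hence Aut(G) is the direct product D_4 × D_5, order 80.

D_4 × D_5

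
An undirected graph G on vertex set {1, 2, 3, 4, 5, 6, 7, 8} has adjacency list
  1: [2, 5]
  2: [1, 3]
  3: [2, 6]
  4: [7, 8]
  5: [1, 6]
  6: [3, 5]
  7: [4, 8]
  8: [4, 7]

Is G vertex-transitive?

No

G has two connected components, {1, 2, 3, 5, 6} and {4, 7, 8}; each is 2-regular, so G = C_5 ⊔ C_3. The orbit of 1 under Aut(G) is {1, 2, 3, 5, 6}, which does not contain 4, so G is not vertex-transitive.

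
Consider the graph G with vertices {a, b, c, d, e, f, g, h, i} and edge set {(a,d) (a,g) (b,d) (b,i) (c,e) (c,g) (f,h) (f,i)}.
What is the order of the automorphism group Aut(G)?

The degree sequence is [2, 2, 2, 2, 1, 2, 2, 1, 2]; the two degree-1 vertices e and h are the ends of a path, so G = P_9. A path has exactly one nontrivial symmetry — reversal — giving Aut(G) of order 2.

2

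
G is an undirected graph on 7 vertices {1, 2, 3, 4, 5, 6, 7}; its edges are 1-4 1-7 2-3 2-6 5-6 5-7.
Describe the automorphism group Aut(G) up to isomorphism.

Z_2

The degree sequence is [2, 2, 1, 1, 2, 2, 2]; the two degree-1 vertices 3 and 4 are the ends of a path, so G = P_7. A path has exactly one nontrivial symmetry — reversal — giving Aut(G) of order 2.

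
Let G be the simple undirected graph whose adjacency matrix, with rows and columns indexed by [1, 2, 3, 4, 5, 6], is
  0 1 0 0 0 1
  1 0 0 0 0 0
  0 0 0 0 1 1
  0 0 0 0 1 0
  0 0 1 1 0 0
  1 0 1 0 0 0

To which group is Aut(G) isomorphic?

The degree sequence is [2, 1, 2, 1, 2, 2]; the two degree-1 vertices 2 and 4 are the ends of a path, so G = P_6. The only nontrivial automorphism of a path is the end-to-end reflection, so Aut(G) ≅ Z_2.

the cyclic group of order 2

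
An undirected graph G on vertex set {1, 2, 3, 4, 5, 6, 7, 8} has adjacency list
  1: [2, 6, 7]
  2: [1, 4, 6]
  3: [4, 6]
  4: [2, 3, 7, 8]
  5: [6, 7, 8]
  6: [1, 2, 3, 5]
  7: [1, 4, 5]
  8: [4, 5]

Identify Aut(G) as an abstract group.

The degree sequence is [3, 3, 2, 4, 3, 4, 3, 2]. Checking the degree-preserving permutations of the vertex set shows that none except the identity preserves every edge, so Aut(G) is trivial.

the trivial group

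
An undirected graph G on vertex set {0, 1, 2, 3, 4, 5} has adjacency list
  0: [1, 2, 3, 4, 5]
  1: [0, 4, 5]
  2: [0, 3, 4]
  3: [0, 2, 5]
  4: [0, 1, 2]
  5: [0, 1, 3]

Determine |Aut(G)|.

10

Vertex 0 is the unique vertex of degree 5; the remaining 5 vertices each have degree 3 and induce a cycle, so G is the wheel on 6 vertices with hub 0. Every automorphism fixes the hub and acts on the rim 5-cycle, so Aut(G) ≅ Aut(C_5) = D_5 of order 10.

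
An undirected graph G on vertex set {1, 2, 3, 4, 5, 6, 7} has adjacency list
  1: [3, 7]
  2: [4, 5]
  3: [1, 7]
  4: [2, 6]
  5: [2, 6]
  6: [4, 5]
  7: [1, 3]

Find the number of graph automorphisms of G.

G has two connected components, {2, 4, 5, 6} and {1, 3, 7}; each is 2-regular, so G = C_4 ⊔ C_3. The components are non-isomorphic (different sizes), so Aut(G) = Aut(C_4) × Aut(C_3) = D_4 × D_3 of order 8·6 = 48.

48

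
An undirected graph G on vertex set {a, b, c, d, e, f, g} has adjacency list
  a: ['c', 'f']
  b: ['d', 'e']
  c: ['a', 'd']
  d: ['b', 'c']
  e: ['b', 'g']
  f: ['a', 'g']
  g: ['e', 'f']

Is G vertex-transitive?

Yes

Every vertex has degree 2 and the graph is connected, so G is the 7-cycle C_7. C_7 has 7 rotations and 7 reflections, so Aut(C_7) ≅ D_7 of order 14. This group acts transitively on the 7 vertices.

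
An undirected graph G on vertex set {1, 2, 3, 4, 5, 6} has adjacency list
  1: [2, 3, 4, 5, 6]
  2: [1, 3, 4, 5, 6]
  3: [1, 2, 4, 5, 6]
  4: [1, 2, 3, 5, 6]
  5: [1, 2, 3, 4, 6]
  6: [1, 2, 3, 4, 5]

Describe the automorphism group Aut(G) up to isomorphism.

the symmetric group on 6 letters

All 6 vertices are pairwise adjacent: G = K_6. Any permutation of the 6 vertices preserves K_6, so Aut(K_6) = S_6 of order 6! = 720.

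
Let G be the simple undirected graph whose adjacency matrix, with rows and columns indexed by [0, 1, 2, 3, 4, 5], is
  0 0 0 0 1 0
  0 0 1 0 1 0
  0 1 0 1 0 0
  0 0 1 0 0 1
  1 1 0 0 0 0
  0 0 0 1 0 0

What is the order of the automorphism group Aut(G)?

The degree sequence is [1, 2, 2, 2, 2, 1]; the two degree-1 vertices 0 and 5 are the ends of a path, so G = P_6. A path has exactly one nontrivial symmetry — reversal — giving Aut(G) of order 2.

2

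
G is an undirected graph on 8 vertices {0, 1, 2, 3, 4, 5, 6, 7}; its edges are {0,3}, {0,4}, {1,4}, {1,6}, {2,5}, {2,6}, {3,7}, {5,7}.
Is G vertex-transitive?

G is 2-regular and connected on 8 vertices, i.e. the cycle C_8. The automorphisms of the 8-cycle are exactly the symmetries of a regular 8-gon: the dihedral group D_8, |D_8| = 16. This group acts transitively on the 8 vertices.

Yes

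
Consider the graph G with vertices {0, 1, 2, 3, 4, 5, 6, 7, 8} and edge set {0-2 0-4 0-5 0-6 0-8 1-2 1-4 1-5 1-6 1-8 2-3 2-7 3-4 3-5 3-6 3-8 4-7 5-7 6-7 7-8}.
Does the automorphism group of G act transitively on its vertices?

No

Automorphisms preserve degree, but G has vertices of degree 4 and vertices of degree 5; no automorphism maps one to the other, so G is not vertex-transitive.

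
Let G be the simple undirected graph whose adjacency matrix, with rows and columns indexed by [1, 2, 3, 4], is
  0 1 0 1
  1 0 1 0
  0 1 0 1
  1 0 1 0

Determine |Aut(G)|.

Every vertex has degree 2 and the graph is connected, so G is the 4-cycle C_4. C_4 has 4 rotations and 4 reflections, so Aut(C_4) ≅ D_4 of order 8.

8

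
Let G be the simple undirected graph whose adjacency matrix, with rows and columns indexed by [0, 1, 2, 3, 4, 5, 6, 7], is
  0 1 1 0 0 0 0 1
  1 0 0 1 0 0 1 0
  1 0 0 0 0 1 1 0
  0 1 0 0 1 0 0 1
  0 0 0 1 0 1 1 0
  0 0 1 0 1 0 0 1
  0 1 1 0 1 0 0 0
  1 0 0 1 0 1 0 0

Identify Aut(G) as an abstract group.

Z_2^3 ⋊ S_3

G is 3-regular and bipartite on 2^3 = 8 vertices with girth 4; it is the hypercube graph Q_3. The symmetry group of the 3-cube is the hyperoctahedral group B_3 = Z_2 ≀ S_3, of order 2^3·3! = 48.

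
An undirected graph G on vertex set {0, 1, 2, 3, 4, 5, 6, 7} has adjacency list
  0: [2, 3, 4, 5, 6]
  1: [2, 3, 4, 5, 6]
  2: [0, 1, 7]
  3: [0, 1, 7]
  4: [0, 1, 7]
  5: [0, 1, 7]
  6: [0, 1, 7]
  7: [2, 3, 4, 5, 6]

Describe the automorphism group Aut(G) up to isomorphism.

The vertices split by degree into {0, 1, 7} (degree 5) and {2, 3, 4, 5, 6} (degree 3); every edge runs between the two parts, so G is the complete bipartite graph K_{3,5}. Automorphisms preserve the bipartition setwise (since the parts differ in size) and act as S_5 × S_3 within it; |Aut| = 720.

S_5 × S_3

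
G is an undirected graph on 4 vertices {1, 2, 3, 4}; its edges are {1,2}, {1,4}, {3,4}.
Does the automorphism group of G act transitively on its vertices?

Automorphisms preserve degree, but G has vertices of degree 1 and vertices of degree 2; no automorphism maps one to the other, so G is not vertex-transitive.

No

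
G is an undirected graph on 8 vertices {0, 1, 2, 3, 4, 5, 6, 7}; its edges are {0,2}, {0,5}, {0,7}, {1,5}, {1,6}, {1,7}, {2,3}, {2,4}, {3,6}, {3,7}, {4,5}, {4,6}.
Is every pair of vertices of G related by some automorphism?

G is 3-regular and bipartite on 2^3 = 8 vertices with girth 4; it is the hypercube graph Q_3. Aut(Q_3) consists of the signed permutations of the 3 coordinate axes: 3! permutations times 2^3 sign flips, so |Aut| = 2^3·3! = 48. Under this action every vertex can be carried to every other, so G is vertex-transitive.

Yes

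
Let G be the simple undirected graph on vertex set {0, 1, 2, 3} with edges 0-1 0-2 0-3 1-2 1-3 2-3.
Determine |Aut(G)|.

Every vertex has degree 3, so G is the complete graph K_4. Every bijection on the vertex set is an automorphism of K_4; hence Aut(K_4) ≅ S_4, order 24.

24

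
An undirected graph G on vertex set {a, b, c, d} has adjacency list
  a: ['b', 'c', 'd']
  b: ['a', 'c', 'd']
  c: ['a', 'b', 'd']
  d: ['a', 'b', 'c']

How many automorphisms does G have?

24

All 4 vertices are pairwise adjacent: G = K_4. Any permutation of the 4 vertices preserves K_4, so Aut(K_4) = S_4 of order 4! = 24.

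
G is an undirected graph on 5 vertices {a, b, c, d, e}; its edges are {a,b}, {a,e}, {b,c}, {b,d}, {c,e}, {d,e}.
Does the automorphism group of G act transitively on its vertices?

Automorphisms preserve degree, but G has vertices of degree 2 and vertices of degree 3; no automorphism maps one to the other, so G is not vertex-transitive.

No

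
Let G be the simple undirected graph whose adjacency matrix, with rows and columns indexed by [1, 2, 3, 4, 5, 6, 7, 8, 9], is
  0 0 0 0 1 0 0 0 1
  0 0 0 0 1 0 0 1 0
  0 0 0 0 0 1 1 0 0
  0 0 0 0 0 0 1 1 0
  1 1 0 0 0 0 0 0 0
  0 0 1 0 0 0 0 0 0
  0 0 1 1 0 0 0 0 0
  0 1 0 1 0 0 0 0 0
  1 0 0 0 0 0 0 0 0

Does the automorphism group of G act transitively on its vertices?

Automorphisms preserve degree, but G has vertices of degree 1 and vertices of degree 2; no automorphism maps one to the other, so G is not vertex-transitive.

No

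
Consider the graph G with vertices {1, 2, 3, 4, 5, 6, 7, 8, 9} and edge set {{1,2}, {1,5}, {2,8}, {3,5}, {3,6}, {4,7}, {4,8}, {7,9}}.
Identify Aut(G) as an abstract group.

C_2

The degree sequence is [2, 2, 2, 2, 2, 1, 2, 2, 1]; the two degree-1 vertices 6 and 9 are the ends of a path, so G = P_9. The only nontrivial automorphism of a path is the end-to-end reflection, so Aut(G) ≅ Z_2.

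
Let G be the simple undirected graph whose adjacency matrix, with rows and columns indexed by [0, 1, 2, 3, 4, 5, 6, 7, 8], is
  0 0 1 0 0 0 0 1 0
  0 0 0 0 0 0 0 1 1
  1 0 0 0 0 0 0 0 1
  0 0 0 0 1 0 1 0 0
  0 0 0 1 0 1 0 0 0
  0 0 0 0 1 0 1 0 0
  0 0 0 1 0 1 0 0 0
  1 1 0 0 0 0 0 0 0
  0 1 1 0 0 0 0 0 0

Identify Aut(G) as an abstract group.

D_5 × D_4

G has two connected components, {0, 1, 2, 7, 8} and {3, 4, 5, 6}; each is 2-regular, so G = C_5 ⊔ C_4. No automorphism exchanges components of different sizes, hence Aut(G) is the direct product D_5 × D_4, order 80.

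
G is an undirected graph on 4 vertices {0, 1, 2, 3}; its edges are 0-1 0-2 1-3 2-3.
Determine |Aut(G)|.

8

G is 2-regular and bipartite on 2^2 = 4 vertices with girth 4; it is the hypercube graph Q_2. Aut(Q_2) consists of the signed permutations of the 2 coordinate axes: 2! permutations times 2^2 sign flips, so |Aut| = 2^2·2! = 8.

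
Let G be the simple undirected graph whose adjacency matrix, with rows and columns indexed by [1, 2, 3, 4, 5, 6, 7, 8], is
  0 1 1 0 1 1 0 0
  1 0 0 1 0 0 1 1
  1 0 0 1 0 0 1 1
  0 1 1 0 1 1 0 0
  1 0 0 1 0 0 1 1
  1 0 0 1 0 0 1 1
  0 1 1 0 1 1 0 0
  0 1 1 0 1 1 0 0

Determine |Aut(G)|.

1152

G is 4-regular and bipartite with parts {2, 3, 5, 6} and {1, 4, 7, 8} (each part is independent and every cross-pair is an edge), so G = K_{4,4}. Aut(K_{4,4}) is the wreath product S_4 ≀ Z_2: permute within each part, then optionally swap the parts; |Aut| = 2·(4!)² = 1152.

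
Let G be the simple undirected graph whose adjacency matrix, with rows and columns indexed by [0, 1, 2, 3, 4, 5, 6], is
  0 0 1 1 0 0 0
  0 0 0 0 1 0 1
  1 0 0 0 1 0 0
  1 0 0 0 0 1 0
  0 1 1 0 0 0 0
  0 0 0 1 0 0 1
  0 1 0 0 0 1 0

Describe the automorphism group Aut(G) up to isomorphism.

Every vertex has degree 2 and the graph is connected, so G is the 7-cycle C_7. The automorphisms of the 7-cycle are exactly the symmetries of a regular 7-gon: the dihedral group D_7, |D_7| = 14.

D_7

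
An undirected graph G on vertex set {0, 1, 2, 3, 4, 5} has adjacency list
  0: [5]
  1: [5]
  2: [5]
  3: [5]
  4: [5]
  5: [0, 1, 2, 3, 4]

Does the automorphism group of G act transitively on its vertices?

No

Vertex 5 is the only vertex of degree 5, so every automorphism fixes it; G is not vertex-transitive.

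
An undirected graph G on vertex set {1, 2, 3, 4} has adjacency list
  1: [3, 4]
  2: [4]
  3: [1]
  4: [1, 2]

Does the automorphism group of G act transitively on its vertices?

Automorphisms preserve degree, but G has vertices of degree 1 and vertices of degree 2; no automorphism maps one to the other, so G is not vertex-transitive.

No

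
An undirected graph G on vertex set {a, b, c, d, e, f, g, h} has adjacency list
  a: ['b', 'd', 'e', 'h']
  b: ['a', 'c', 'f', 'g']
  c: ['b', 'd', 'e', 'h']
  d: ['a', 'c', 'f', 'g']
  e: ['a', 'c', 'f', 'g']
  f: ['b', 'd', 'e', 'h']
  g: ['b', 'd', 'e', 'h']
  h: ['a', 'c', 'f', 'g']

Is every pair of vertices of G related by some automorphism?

Yes

G is 4-regular and bipartite with parts {a, c, f, g} and {b, d, e, h} (each part is independent and every cross-pair is an edge), so G = K_{4,4}. Aut(K_{4,4}) is the wreath product S_4 ≀ Z_2: permute within each part, then optionally swap the parts; |Aut| = 2·(4!)² = 1152. This group acts transitively on the 8 vertices.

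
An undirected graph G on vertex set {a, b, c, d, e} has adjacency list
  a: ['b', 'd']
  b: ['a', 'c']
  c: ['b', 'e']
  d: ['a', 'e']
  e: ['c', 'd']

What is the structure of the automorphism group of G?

the dihedral group of order 10

G is 2-regular and connected on 5 vertices, i.e. the cycle C_5. The automorphisms of the 5-cycle are exactly the symmetries of a regular 5-gon: the dihedral group D_5, |D_5| = 10.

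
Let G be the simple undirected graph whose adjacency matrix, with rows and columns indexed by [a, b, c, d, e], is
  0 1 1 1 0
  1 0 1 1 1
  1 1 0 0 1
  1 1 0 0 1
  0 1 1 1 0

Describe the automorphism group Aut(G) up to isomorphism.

Vertex b is the unique vertex of degree 4; the remaining 4 vertices each have degree 3 and induce a cycle, so G is the wheel on 5 vertices with hub b. Every automorphism fixes the hub and acts on the rim 4-cycle, so Aut(G) ≅ Aut(C_4) = D_4 of order 8.

the dihedral group of order 8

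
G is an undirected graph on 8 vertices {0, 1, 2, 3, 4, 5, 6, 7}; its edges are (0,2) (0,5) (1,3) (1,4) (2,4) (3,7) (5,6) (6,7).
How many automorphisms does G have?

16

Every vertex has degree 2 and the graph is connected, so G is the 8-cycle C_8. C_8 has 8 rotations and 8 reflections, so Aut(C_8) ≅ D_8 of order 16.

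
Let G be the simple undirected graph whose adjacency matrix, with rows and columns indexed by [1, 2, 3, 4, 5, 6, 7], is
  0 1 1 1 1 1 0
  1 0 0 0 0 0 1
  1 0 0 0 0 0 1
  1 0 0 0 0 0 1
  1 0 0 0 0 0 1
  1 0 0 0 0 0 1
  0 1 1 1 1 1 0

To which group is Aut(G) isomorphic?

S_5 × S_2

The vertices split by degree into {1, 7} (degree 5) and {2, 3, 4, 5, 6} (degree 2); every edge runs between the two parts, so G is the complete bipartite graph K_{2,5}. The parts have unequal sizes, so no automorphism swaps them; each part is permuted independently, giving S_5 × S_2 of order 5!·2! = 240.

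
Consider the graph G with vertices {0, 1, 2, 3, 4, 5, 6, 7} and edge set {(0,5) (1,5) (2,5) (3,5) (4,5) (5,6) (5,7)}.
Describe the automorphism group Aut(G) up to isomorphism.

S_7

Vertex 5 has degree 7 and every other vertex has degree 1, so G is the star K_{1,7} with centre 5. The 7 leaves are pairwise interchangeable while the centre is fixed, giving Aut(G) = S_7.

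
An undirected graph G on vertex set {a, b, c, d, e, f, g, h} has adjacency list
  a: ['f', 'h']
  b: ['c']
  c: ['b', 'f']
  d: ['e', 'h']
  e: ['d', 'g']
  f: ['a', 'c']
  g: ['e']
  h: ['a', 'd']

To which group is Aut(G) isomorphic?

The degree sequence is [2, 1, 2, 2, 2, 2, 1, 2]; the two degree-1 vertices b and g are the ends of a path, so G = P_8. A path has exactly one nontrivial symmetry — reversal — giving Aut(G) of order 2.

the cyclic group of order 2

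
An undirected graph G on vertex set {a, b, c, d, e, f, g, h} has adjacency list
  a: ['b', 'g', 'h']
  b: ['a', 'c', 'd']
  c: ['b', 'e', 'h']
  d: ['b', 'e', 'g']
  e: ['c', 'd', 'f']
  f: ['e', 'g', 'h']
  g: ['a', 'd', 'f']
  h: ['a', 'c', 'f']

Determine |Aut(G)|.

G is 3-regular and bipartite on 2^3 = 8 vertices with girth 4; it is the hypercube graph Q_3. Aut(Q_3) consists of the signed permutations of the 3 coordinate axes: 3! permutations times 2^3 sign flips, so |Aut| = 2^3·3! = 48.

48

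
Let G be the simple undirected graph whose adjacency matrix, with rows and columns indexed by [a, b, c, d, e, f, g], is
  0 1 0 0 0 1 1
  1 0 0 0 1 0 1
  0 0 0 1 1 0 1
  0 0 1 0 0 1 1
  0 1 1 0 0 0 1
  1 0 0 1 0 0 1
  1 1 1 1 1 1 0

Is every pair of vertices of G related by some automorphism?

Vertex g is the only vertex of degree 6, so every automorphism fixes it; G is not vertex-transitive.

No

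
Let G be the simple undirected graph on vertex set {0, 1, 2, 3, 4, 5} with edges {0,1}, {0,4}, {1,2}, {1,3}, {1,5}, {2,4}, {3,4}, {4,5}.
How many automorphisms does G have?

The vertices split by degree into {1, 4} (degree 4) and {0, 2, 3, 5} (degree 2); every edge runs between the two parts, so G is the complete bipartite graph K_{2,4}. Automorphisms preserve the bipartition setwise (since the parts differ in size) and act as S_2 × S_4 within it; |Aut| = 48.

48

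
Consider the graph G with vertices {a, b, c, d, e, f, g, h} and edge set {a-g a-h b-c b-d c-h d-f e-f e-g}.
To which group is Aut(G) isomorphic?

D_8

G is 2-regular and connected on 8 vertices, i.e. the cycle C_8. C_8 has 8 rotations and 8 reflections, so Aut(C_8) ≅ D_8 of order 16.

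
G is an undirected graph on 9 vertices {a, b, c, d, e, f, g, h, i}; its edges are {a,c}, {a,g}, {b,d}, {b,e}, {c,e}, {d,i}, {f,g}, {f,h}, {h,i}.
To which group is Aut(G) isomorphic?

the dihedral group of order 18

Every vertex has degree 2 and the graph is connected, so G is the 9-cycle C_9. C_9 has 9 rotations and 9 reflections, so Aut(C_9) ≅ D_9 of order 18.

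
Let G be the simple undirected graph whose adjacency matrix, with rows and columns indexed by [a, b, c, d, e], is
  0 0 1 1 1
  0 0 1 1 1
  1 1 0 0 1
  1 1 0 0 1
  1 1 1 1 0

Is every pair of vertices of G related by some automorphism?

No

Vertex e is the only vertex of degree 4, so every automorphism fixes it; G is not vertex-transitive.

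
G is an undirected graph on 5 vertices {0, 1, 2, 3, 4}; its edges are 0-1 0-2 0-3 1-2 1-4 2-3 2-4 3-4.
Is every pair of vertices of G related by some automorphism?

Vertex 2 is the only vertex of degree 4, so every automorphism fixes it; G is not vertex-transitive.

No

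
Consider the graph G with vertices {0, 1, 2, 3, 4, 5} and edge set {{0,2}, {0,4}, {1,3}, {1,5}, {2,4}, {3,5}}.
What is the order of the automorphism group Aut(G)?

G has two connected components, {0, 2, 4} and {1, 3, 5}; each is 2-regular, so G = C_3 ⊔ C_3. Aut of a disjoint union of two copies of C_3 is the wreath product D_3 ≀ Z_2, of order 2·6² = 72.

72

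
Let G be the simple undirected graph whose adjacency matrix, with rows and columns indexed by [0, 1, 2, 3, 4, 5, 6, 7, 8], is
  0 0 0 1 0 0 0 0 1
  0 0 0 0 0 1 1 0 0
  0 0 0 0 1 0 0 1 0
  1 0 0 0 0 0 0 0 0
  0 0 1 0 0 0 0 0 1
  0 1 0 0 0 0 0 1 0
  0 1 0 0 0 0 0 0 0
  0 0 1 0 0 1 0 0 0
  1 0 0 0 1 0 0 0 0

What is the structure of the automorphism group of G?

Z_2

The degree sequence is [2, 2, 2, 1, 2, 2, 1, 2, 2]; the two degree-1 vertices 3 and 6 are the ends of a path, so G = P_9. A path has exactly one nontrivial symmetry — reversal — giving Aut(G) of order 2.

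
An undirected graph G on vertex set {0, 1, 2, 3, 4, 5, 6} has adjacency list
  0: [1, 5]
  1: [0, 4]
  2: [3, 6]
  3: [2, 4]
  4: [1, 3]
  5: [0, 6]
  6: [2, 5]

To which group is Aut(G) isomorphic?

the dihedral group of order 14

G is 2-regular and connected on 7 vertices, i.e. the cycle C_7. C_7 has 7 rotations and 7 reflections, so Aut(C_7) ≅ D_7 of order 14.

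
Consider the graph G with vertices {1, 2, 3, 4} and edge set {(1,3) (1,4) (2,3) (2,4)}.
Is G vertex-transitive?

Every vertex has degree 2 and the graph is connected, so G is the 4-cycle C_4. C_4 has 4 rotations and 4 reflections, so Aut(C_4) ≅ D_4 of order 8. Under this action every vertex can be carried to every other, so G is vertex-transitive.

Yes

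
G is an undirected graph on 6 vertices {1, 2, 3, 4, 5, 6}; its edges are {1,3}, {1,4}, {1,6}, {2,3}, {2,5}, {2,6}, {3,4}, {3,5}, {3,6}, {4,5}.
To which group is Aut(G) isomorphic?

Vertex 3 is the unique vertex of degree 5; the remaining 5 vertices each have degree 3 and induce a cycle, so G is the wheel on 6 vertices with hub 3. With the hub fixed, the remaining symmetry is that of the rim cycle C_5, giving the dihedral group D_5.

D_5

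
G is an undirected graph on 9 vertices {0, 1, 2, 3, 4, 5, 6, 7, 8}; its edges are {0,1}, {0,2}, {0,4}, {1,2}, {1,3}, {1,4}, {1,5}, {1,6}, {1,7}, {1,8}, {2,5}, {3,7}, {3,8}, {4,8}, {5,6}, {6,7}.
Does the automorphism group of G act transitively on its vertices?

Vertex 1 is the only vertex of degree 8, so every automorphism fixes it; G is not vertex-transitive.

No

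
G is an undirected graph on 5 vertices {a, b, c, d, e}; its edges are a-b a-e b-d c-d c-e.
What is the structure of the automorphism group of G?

Every vertex has degree 2 and the graph is connected, so G is the 5-cycle C_5. C_5 has 5 rotations and 5 reflections, so Aut(C_5) ≅ D_5 of order 10.

the dihedral group of order 10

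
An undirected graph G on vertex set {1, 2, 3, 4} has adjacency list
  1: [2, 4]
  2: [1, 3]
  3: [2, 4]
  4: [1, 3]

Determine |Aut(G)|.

8

G is 2-regular and bipartite on 2^2 = 4 vertices with girth 4; it is the hypercube graph Q_2. Aut(Q_2) consists of the signed permutations of the 2 coordinate axes: 2! permutations times 2^2 sign flips, so |Aut| = 2^2·2! = 8.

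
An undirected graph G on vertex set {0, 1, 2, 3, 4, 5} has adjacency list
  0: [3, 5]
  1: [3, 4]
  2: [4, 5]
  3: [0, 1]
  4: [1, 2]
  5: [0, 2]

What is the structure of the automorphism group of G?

Every vertex has degree 2 and the graph is connected, so G is the 6-cycle C_6. The automorphisms of the 6-cycle are exactly the symmetries of a regular 6-gon: the dihedral group D_6, |D_6| = 12.

D_6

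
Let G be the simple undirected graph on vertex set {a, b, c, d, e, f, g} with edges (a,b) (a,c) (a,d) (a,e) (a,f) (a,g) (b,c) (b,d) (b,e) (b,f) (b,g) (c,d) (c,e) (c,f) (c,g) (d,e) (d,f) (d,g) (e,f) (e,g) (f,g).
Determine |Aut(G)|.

5040

Every vertex has degree 6, so G is the complete graph K_7. Every bijection on the vertex set is an automorphism of K_7; hence Aut(K_7) ≅ S_7, order 5040.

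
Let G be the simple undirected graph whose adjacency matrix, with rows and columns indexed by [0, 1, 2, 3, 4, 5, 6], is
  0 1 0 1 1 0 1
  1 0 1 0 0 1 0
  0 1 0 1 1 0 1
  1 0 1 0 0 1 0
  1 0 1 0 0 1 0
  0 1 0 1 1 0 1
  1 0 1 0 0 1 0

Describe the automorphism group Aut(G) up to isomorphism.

S_3 × S_4

The vertices split by degree into {0, 2, 5} (degree 4) and {1, 3, 4, 6} (degree 3); every edge runs between the two parts, so G is the complete bipartite graph K_{3,4}. The parts have unequal sizes, so no automorphism swaps them; each part is permuted independently, giving S_3 × S_4 of order 3!·4! = 144.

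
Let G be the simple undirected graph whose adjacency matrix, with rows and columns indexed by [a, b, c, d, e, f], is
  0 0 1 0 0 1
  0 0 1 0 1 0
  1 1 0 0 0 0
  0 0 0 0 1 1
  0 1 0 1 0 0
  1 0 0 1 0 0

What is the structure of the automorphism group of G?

the dihedral group of order 12

Every vertex has degree 2 and the graph is connected, so G is the 6-cycle C_6. C_6 has 6 rotations and 6 reflections, so Aut(C_6) ≅ D_6 of order 12.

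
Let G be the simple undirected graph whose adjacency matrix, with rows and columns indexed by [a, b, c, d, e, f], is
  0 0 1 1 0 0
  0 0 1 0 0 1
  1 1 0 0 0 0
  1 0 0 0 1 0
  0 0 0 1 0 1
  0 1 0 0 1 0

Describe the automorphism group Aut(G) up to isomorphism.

D_6

G is 2-regular and connected on 6 vertices, i.e. the cycle C_6. The automorphisms of the 6-cycle are exactly the symmetries of a regular 6-gon: the dihedral group D_6, |D_6| = 12.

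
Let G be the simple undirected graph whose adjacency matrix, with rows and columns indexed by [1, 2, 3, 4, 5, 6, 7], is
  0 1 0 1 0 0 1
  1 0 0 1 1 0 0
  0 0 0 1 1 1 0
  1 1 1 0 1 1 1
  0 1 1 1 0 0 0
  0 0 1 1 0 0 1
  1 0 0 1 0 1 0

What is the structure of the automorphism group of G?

Vertex 4 is the unique vertex of degree 6; the remaining 6 vertices each have degree 3 and induce a cycle, so G is the wheel on 7 vertices with hub 4. With the hub fixed, the remaining symmetry is that of the rim cycle C_6, giving the dihedral group D_6.

the dihedral group of order 12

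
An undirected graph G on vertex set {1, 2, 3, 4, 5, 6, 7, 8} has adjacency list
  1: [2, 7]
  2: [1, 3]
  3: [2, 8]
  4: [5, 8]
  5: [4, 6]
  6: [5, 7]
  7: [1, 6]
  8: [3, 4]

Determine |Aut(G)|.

G is 2-regular and connected on 8 vertices, i.e. the cycle C_8. The automorphisms of the 8-cycle are exactly the symmetries of a regular 8-gon: the dihedral group D_8, |D_8| = 16.

16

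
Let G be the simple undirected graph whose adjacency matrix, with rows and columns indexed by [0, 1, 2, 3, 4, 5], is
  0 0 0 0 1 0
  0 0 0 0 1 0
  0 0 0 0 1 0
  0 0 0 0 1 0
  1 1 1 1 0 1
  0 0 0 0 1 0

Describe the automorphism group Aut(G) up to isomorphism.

the symmetric group on 5 letters

Vertex 4 has degree 5 and every other vertex has degree 1, so G is the star K_{1,5} with centre 4. The 5 leaves are pairwise interchangeable while the centre is fixed, giving Aut(G) = S_5.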